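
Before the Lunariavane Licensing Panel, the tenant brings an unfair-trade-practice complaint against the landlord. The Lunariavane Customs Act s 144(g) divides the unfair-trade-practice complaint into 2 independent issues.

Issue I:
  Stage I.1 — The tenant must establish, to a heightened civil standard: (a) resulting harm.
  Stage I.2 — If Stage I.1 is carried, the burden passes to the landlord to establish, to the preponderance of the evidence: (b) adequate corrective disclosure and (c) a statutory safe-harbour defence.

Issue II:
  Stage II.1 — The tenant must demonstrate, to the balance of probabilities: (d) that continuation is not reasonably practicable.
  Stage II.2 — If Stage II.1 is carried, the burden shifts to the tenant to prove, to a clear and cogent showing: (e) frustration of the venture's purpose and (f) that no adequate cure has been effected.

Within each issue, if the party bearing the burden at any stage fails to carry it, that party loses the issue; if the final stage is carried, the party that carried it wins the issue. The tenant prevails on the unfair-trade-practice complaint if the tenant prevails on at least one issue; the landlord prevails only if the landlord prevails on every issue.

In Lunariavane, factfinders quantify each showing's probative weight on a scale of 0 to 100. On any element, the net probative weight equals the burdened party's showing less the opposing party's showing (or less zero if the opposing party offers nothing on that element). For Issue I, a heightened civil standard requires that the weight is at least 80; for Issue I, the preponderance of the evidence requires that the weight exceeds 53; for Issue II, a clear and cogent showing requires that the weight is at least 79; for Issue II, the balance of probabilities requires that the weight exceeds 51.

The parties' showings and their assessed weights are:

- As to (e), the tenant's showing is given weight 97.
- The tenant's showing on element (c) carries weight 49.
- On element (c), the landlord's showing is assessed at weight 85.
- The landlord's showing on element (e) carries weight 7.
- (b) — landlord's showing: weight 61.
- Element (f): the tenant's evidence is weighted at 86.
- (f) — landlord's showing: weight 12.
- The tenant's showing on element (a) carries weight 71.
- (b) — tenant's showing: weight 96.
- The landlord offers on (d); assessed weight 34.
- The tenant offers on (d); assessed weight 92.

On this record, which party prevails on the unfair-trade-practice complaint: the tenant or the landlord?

— Issue I —
At Stage I.1 the tenant must meet a heightened civil standard (weight is at least 80): on (a) the weight is 71, which does not reach 80, so (a) does not meet the standard.
  Not every element is met, so the tenant fails to carry Stage I.1.
So the landlord prevails on this issue.
— Issue II —
At Stage II.1 the tenant must meet the balance of probabilities (weight exceeds 51): on (d) the weight is 92 less the opposing 34 gives net 58, which does exceed 51, so (d) meets the standard.
  Stage II.1 is satisfied; the tenant continues to bear the burden.
At Stage II.2 the tenant must meet a clear and cogent showing (weight is at least 79): on (e) the weight is 97 less the opposing 7 gives net 90, ≥ 79, so (e) meets the standard; on (f) the weight is 86 less the opposing 12 gives net 74, < 79, so (f) does not meet the standard.
  The tenant does not carry Stage II.2.
So the landlord prevails on this issue.
Per-issue: Issue I → landlord; Issue II → landlord. The tenant must prevail on at least one issue; overall, the landlord prevails.

landlord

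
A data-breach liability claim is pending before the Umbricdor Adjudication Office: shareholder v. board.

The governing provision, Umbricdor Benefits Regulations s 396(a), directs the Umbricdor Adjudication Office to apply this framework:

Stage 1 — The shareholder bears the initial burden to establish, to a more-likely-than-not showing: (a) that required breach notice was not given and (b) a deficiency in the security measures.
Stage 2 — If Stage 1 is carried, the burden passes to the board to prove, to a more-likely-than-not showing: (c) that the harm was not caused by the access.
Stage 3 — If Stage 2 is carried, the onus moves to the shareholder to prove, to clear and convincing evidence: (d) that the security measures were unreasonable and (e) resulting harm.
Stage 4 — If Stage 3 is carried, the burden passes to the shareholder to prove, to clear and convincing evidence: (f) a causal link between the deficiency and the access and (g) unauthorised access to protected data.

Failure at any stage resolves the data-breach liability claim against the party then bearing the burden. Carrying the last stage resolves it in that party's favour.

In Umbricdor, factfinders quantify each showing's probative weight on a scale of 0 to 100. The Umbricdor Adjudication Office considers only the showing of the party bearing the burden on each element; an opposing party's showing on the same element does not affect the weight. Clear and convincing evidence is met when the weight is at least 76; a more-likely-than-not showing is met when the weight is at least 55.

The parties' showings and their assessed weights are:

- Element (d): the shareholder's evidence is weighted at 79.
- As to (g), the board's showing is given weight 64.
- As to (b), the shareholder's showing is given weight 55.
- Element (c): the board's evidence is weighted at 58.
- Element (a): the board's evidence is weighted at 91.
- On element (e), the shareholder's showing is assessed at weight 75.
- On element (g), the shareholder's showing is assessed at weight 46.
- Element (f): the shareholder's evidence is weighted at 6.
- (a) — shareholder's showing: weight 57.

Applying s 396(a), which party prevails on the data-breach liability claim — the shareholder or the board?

At Stage 1 the shareholder must meet a more-likely-than-not showing (weight is at least 55): on (a) the weight is 57 (the board's 91 is given no effect), ≥ 55, so (a) meets the standard; on (b) the weight is 55, which does reach 55, so (b) meets the standard.
  All elements met. The burden passes to the board.
At Stage 2 the board must meet a more-likely-than-not showing (weight is at least 55): on (c) the weight is 58, which does reach 55, so (c) meets the standard.
  Stage 2 is satisfied; the onus moves to the shareholder.
At Stage 3 the shareholder must meet clear and convincing evidence (weight is at least 76): on (d) the weight is 79, ≥ 76, so (d) meets the standard; on (e) the weight is 75, which does not reach 76, so (e) does not meet the standard.
  The shareholder does not carry Stage 3.
So the board prevails.

board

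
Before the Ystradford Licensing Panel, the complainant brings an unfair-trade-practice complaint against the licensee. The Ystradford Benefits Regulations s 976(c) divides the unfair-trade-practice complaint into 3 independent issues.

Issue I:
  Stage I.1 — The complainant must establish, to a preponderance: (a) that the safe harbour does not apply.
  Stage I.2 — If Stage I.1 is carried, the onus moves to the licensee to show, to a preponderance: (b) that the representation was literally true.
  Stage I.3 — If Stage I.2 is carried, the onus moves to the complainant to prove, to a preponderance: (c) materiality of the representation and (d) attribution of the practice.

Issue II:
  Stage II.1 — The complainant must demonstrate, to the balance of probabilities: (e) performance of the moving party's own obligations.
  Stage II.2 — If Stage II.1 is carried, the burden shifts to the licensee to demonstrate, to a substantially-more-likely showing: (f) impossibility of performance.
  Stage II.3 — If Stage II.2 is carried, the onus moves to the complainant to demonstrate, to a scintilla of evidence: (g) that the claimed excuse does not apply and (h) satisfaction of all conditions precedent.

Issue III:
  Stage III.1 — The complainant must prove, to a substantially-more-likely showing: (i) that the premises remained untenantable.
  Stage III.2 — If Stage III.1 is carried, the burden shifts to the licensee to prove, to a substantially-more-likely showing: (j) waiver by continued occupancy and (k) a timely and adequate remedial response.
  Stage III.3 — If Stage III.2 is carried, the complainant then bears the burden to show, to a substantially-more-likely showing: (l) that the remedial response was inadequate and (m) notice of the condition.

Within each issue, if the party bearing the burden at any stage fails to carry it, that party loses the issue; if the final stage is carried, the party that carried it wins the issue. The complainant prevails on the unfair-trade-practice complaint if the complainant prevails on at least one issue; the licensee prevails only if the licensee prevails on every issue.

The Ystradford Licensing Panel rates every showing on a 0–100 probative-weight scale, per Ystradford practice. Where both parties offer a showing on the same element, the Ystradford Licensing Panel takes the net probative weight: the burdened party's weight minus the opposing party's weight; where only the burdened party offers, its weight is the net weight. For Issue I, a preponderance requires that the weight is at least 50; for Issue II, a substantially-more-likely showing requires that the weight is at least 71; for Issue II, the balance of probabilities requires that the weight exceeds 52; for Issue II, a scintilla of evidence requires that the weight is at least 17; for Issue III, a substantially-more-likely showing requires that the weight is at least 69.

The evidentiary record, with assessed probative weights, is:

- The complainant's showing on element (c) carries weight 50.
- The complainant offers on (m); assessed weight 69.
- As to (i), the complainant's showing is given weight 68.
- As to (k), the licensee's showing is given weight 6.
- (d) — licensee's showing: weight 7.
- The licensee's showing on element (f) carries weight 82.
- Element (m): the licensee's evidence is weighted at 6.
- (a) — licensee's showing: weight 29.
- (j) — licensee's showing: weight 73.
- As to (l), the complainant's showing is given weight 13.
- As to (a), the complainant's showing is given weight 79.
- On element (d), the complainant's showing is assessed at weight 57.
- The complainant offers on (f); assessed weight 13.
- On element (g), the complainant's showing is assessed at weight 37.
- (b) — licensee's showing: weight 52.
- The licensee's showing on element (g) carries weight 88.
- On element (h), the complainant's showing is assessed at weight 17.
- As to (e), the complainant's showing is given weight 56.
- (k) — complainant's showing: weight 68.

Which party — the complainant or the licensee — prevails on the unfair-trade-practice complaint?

— Issue I —
Stage I.1 (complainant, a preponderance, weight is at least 50): (a) net 79−29=50 ≥ 50 — meets.
  All elements met. The burden passes to the licensee.
Stage I.2 (licensee, a preponderance, weight is at least 50): (b) 52 ≥ 50 — meets.
  Stage I.2 is satisfied; the onus moves to the complainant.
Stage I.3 (complainant, a preponderance, weight is at least 50): (c) 50 ≥ 50 — meets; (d) net 57−7=50 ≥ 50 — meets.
  The complainant carries the last stage.
All stages carried — the complainant prevails on this issue.
— Issue II —
At Stage II.1 the complainant must meet the balance of probabilities (weight exceeds 52): on (e) the weight is 56, which does exceed 52, so (e) meets the standard.
  Stage II.1 carried; the burden shifts to the licensee.
At Stage II.2 the licensee must meet a substantially-more-likely showing (weight is at least 71): on (f) the weight is 82 less the opposing 13 gives net 69, which does not reach 71, so (f) does not meet the standard.
  Not every element is met, so the licensee fails to carry Stage II.2.
The complainant prevails on this issue.
— Issue III —
Stage III.1 (complainant, a substantially-more-likely showing, weight is at least 69): (i) 68 < 69 — fails.
  Not every element is met, so the complainant fails to carry Stage III.1.
So the licensee prevails on this issue.
Per-issue: Issue I → complainant; Issue II → complainant; Issue III → licensee. The complainant must prevail on at least one issue; overall, the complainant prevails.

complainant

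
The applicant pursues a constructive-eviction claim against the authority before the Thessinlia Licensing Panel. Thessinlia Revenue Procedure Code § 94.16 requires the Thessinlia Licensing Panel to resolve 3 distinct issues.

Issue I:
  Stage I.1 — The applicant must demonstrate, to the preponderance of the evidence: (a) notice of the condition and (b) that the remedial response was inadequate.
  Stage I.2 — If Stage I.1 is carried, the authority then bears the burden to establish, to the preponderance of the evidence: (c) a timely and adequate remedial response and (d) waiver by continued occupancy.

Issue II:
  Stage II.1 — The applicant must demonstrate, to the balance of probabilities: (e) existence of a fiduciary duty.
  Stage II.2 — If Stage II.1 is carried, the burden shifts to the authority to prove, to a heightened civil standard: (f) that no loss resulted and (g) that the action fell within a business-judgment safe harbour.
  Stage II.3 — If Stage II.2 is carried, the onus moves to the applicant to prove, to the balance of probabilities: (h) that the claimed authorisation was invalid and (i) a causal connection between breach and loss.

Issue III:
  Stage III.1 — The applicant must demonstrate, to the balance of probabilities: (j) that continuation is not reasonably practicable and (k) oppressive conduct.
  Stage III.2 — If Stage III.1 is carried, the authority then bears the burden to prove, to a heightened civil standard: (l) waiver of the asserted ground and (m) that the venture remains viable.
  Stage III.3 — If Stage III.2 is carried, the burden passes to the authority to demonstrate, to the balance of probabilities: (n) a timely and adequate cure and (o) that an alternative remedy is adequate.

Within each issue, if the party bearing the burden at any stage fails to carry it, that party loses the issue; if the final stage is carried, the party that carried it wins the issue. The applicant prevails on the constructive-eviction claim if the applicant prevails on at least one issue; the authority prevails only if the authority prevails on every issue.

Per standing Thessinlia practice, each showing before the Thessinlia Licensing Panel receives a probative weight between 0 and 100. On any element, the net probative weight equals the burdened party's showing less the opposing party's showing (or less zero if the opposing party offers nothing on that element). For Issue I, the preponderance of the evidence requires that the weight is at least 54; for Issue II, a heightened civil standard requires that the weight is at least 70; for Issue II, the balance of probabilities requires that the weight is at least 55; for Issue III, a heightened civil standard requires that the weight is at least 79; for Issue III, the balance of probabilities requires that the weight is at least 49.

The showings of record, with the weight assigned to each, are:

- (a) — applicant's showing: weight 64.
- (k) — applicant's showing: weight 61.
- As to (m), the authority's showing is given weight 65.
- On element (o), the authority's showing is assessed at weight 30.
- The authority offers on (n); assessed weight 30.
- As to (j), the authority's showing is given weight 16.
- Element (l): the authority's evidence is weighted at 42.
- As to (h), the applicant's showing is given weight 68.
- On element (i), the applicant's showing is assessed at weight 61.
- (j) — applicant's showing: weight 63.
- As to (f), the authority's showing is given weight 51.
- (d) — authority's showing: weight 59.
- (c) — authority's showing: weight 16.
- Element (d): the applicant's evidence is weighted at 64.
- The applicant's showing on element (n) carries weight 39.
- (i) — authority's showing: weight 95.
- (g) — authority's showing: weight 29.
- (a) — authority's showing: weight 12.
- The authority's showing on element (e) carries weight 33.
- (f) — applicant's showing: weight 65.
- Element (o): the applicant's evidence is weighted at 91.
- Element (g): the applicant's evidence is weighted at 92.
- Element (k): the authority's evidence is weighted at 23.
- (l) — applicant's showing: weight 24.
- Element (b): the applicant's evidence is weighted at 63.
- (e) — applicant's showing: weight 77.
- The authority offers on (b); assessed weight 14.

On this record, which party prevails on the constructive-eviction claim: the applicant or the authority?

— Issue I —
Stage I.1 — burden on applicant; standard: the preponderance of the evidence (weight is at least 54).
    (a): 64 − 12 = 52 < 54 [not met]
    (b): 63 − 14 = 49 < 54 [not met]
  Not every element is met, so the applicant fails to carry Stage I.1.
The analysis ends at Stage I.1; the authority prevails on this issue.
— Issue II —
At Stage II.1 the applicant must meet the balance of probabilities (weight is at least 55): on (e) the weight is 77 less the opposing 33 gives net 44, < 55, so (e) does not meet the standard.
  The applicant does not carry Stage II.1.
The authority prevails on this issue.
— Issue III —
Stage III.1 — burden on applicant; standard: the balance of probabilities (weight is at least 49).
    (j): 63 − 16 = 47 < 49 [not met]
    (k): 61 − 23 = 38 < 49 [not met]
  Stage III.1 not carried; the applicant fails its burden.
So the authority prevails on this issue.
Per-issue: Issue I → authority; Issue II → authority; Issue III → authority. The applicant must prevail on at least one issue; overall, the authority prevails.

authority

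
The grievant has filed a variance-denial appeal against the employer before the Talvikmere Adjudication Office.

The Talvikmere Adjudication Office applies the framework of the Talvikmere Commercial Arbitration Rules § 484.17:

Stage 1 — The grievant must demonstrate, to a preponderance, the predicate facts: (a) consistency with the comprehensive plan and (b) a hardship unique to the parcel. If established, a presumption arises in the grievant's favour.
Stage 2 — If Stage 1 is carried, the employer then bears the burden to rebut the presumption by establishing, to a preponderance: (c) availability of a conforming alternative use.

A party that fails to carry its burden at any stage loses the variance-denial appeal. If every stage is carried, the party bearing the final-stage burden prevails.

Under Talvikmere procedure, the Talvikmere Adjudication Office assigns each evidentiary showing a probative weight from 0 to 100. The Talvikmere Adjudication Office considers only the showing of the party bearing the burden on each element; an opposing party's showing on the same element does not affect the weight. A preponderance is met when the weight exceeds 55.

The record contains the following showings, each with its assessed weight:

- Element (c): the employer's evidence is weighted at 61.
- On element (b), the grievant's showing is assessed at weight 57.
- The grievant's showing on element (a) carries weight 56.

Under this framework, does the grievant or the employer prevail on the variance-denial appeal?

employer

Stage 1 — burden on grievant; standard: a preponderance (weight exceeds 55).
    (a): 56 > 55 [met]
    (b): 57 > 55 [met]
  The grievant carries Stage 1; the employer now bears the burden.
Stage 2 — burden on employer; standard: a preponderance (weight exceeds 55).
    (c): 61 > 55 [met]
  Stage 2 carried; the final stage is satisfied.
With every stage satisfied, the employer prevails.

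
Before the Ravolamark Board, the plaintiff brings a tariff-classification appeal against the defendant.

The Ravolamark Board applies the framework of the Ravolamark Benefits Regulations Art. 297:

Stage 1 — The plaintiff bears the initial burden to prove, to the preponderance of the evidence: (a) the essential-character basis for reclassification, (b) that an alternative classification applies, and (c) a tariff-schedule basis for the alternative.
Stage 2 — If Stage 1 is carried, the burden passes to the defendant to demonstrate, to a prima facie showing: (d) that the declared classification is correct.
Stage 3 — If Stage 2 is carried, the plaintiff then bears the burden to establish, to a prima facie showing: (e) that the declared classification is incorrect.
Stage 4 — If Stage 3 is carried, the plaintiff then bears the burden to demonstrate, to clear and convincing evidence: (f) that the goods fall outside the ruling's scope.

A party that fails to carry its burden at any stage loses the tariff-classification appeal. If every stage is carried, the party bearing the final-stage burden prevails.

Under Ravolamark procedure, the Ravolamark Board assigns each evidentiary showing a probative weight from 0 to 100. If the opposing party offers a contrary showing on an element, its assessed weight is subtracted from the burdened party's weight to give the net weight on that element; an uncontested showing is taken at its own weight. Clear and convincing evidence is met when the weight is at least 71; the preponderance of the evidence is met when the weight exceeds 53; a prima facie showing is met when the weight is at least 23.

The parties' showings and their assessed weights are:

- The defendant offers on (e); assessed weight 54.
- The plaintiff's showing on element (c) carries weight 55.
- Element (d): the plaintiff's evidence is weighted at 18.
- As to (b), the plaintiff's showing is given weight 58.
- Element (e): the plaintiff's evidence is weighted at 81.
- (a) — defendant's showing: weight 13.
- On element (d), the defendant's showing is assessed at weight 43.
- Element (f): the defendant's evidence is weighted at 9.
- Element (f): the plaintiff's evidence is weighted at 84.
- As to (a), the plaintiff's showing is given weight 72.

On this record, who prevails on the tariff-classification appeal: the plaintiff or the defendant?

plaintiff

Stage 1 (plaintiff, the preponderance of the evidence, weight exceeds 53): (a) net 72−13=59 > 53 — meets; (b) 58 > 53 — meets; (c) 55 > 53 — meets.
  Stage 1 is satisfied; the onus moves to the defendant.
Stage 2 (defendant, a prima facie showing, weight is at least 23): (d) net 43−18=25 ≥ 23 — meets.
  The defendant carries Stage 2; the plaintiff now bears the burden.
Stage 3 (plaintiff, a prima facie showing, weight is at least 23): (e) net 81−54=27 ≥ 23 — meets.
  All elements met. The plaintiff retains the burden for Stage 4.
Stage 4 (plaintiff, clear and convincing evidence, weight is at least 71): (f) net 84−9=75 ≥ 71 — meets.
  All elements met at the final stage.
All stages carried — the plaintiff prevails.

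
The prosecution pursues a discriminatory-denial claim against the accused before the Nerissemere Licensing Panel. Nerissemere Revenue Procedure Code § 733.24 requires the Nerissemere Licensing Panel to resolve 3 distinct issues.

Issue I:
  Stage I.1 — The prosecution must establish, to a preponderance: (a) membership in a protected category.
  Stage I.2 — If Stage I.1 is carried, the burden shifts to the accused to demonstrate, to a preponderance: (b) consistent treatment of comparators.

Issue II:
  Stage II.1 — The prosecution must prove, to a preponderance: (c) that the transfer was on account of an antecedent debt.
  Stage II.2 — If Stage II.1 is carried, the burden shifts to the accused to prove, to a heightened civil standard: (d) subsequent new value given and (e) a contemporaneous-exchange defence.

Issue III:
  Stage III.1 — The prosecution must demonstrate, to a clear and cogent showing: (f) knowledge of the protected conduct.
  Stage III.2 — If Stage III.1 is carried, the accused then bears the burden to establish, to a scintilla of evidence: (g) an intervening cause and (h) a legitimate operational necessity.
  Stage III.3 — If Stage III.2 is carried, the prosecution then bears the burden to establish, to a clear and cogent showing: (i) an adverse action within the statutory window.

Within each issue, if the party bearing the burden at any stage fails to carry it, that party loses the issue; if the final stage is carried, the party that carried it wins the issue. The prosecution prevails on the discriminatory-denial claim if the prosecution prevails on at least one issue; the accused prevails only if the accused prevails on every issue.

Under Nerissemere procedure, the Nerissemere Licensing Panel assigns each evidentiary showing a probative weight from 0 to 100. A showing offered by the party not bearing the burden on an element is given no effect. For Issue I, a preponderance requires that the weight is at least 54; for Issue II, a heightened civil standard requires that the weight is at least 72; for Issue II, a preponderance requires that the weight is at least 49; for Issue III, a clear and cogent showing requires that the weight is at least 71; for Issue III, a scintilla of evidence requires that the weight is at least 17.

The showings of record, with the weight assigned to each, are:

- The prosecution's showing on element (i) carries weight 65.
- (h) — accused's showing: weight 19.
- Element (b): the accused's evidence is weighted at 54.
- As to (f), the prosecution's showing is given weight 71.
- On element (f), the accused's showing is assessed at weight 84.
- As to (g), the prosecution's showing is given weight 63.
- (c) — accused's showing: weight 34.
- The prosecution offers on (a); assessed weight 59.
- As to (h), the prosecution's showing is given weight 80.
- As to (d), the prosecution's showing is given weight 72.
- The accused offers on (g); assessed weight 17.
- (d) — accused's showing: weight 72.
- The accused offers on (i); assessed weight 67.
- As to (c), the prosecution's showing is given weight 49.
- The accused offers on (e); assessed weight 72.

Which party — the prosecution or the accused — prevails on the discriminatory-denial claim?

— Issue I —
Stage I.1 — burden on prosecution; standard: a preponderance (weight is at least 54).
    (a): 59 ≥ 54 [met]
  Stage I.1 carried; the burden shifts to the accused.
Stage I.2 — burden on accused; standard: a preponderance (weight is at least 54).
    (b): 54 ≥ 54 [met]
  Stage I.2 carried; the final stage is satisfied.
With every stage satisfied, the accused prevails on this issue.
— Issue II —
At Stage II.1 the prosecution must meet a preponderance (weight is at least 49): on (c) the weight is 49 (the accused's 34 is given no effect), which does reach 49, so (c) meets the standard.
  All elements met. The burden passes to the accused.
At Stage II.2 the accused must meet a heightened civil standard (weight is at least 72): on (d) the weight is 72 (the prosecution's 72 is given no effect), which does reach 72, so (d) meets the standard; on (e) the weight is 72, which does reach 72, so (e) meets the standard.
  All elements met at the final stage.
Every stage carried; the accused prevails on this issue.
— Issue III —
At Stage III.1 the prosecution must meet a clear and cogent showing (weight is at least 71): on (f) the weight is 71 (the accused's 84 is given no effect), ≥ 71, so (f) meets the standard.
  Stage III.1 is satisfied; the onus moves to the accused.
At Stage III.2 the accused must meet a scintilla of evidence (weight is at least 17): on (g) the weight is 17 (the prosecution's 63 is given no effect), ≥ 17, so (g) meets the standard; on (h) the weight is 19 (the prosecution's 80 is given no effect), which does reach 17, so (h) meets the standard.
  All elements met. The burden passes to the prosecution.
At Stage III.3 the prosecution must meet a clear and cogent showing (weight is at least 71): on (i) the weight is 65 (the accused's 67 is given no effect), which does not reach 71, so (i) does not meet the standard.
  Stage III.3 not carried; the prosecution fails its burden.
The analysis ends at Stage III.3; the accused prevails on this issue.
Per-issue: Issue I → accused; Issue II → accused; Issue III → accused. The prosecution must prevail on at least one issue; overall, the accused prevails.

accused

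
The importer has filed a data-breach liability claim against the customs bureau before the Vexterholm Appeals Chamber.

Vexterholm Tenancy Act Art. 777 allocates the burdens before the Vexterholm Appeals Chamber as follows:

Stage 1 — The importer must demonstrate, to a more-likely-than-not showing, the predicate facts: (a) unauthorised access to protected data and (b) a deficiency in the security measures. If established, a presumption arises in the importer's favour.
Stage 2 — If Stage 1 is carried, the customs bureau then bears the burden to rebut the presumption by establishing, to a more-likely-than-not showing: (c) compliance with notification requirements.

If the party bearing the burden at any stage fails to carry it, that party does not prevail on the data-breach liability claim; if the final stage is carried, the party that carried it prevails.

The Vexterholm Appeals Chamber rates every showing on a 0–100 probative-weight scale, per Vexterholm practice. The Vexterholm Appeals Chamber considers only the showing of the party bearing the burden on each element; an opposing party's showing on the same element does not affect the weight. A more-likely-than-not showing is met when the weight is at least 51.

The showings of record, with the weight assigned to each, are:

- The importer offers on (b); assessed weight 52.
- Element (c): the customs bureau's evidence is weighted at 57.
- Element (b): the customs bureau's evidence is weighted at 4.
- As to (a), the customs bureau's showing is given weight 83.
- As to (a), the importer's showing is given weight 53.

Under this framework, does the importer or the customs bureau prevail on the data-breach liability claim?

Stage 1 (importer, a more-likely-than-not showing, weight is at least 51): (a) 53 (customs bureau's 83 disregarded) ≥ 51 — meets; (b) 52 (customs bureau's 4 disregarded) ≥ 51 — meets.
  All elements met. The burden passes to the customs bureau.
Stage 2 (customs bureau, a more-likely-than-not showing, weight is at least 51): (c) 57 ≥ 51 — meets.
  The customs bureau carries the last stage.
All stages carried — the customs bureau prevails.

customs bureau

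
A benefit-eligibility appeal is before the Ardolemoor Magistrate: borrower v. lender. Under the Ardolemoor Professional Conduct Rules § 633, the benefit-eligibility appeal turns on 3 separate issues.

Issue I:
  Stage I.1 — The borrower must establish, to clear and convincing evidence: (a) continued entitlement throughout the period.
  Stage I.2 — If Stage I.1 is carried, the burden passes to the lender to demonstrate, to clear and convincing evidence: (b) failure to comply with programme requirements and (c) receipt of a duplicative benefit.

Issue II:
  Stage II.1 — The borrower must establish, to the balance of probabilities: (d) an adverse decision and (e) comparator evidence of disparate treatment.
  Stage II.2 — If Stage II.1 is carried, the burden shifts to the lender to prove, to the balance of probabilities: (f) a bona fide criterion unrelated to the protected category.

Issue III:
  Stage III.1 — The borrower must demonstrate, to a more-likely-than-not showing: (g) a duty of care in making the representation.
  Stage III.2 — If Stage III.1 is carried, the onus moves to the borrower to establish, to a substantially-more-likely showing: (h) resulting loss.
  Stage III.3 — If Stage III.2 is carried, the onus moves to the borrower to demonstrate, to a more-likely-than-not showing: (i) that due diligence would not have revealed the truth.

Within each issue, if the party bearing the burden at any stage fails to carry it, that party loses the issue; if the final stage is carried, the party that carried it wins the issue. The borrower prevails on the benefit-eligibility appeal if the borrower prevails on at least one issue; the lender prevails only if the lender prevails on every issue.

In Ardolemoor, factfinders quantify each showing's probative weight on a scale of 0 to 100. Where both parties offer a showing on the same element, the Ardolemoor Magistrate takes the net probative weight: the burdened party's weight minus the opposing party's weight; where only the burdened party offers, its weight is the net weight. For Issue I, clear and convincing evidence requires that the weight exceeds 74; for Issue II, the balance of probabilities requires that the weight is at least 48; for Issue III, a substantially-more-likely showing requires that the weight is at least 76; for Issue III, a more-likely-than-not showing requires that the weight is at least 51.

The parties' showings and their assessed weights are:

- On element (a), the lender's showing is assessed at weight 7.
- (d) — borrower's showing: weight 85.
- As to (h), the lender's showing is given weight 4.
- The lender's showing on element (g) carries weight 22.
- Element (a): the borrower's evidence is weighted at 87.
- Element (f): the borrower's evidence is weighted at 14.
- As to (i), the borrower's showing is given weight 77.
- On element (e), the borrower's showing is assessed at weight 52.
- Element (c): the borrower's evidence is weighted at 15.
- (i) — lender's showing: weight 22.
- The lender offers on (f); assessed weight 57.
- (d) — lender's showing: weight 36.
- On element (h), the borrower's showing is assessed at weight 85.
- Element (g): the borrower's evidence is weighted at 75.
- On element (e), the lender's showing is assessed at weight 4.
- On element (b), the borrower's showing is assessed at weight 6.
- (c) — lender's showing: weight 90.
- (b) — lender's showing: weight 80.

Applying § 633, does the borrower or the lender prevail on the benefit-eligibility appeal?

borrower

— Issue I —
At Stage I.1 the borrower must meet clear and convincing evidence (weight exceeds 74): on (a) the weight is 87 less the opposing 7 gives net 80, which does exceed 74, so (a) meets the standard.
  Stage I.1 is satisfied; the onus moves to the lender.
At Stage I.2 the lender must meet clear and convincing evidence (weight exceeds 74): on (b) the weight is 80 less the opposing 6 gives net 74, ≤ 74, so (b) does not meet the standard; on (c) the weight is 90 less the opposing 15 gives net 75, > 74, so (c) meets the standard.
  Stage I.2 not carried; the lender fails its burden.
The analysis ends at Stage I.2; the borrower prevails on this issue.
— Issue II —
Stage II.1 (borrower, the balance of probabilities, weight is at least 48): (d) net 85−36=49 ≥ 48 — meets; (e) net 52−4=48 ≥ 48 — meets.
  All elements met. The burden passes to the lender.
Stage II.2 (lender, the balance of probabilities, weight is at least 48): (f) net 57−14=43 < 48 — fails.
  The lender does not carry Stage II.2.
The borrower prevails on this issue.
— Issue III —
Stage III.1 — burden on borrower; standard: a more-likely-than-not showing (weight is at least 51).
    (g): 75 − 22 = 53 ≥ 51 [met]
  All elements met. The borrower retains the burden for Stage III.2.
Stage III.2 — burden on borrower; standard: a substantially-more-likely showing (weight is at least 76).
    (h): 85 − 4 = 81 ≥ 76 [met]
  Stage III.2 is satisfied; the borrower continues to bear the burden.
Stage III.3 — burden on borrower; standard: a more-likely-than-not showing (weight is at least 51).
    (i): 77 − 22 = 55 ≥ 51 [met]
  All elements met at the final stage.
All stages carried — the borrower prevails on this issue.
Per-issue: Issue I → borrower; Issue II → borrower; Issue III → borrower. The borrower must prevail on at least one issue; overall, the borrower prevails.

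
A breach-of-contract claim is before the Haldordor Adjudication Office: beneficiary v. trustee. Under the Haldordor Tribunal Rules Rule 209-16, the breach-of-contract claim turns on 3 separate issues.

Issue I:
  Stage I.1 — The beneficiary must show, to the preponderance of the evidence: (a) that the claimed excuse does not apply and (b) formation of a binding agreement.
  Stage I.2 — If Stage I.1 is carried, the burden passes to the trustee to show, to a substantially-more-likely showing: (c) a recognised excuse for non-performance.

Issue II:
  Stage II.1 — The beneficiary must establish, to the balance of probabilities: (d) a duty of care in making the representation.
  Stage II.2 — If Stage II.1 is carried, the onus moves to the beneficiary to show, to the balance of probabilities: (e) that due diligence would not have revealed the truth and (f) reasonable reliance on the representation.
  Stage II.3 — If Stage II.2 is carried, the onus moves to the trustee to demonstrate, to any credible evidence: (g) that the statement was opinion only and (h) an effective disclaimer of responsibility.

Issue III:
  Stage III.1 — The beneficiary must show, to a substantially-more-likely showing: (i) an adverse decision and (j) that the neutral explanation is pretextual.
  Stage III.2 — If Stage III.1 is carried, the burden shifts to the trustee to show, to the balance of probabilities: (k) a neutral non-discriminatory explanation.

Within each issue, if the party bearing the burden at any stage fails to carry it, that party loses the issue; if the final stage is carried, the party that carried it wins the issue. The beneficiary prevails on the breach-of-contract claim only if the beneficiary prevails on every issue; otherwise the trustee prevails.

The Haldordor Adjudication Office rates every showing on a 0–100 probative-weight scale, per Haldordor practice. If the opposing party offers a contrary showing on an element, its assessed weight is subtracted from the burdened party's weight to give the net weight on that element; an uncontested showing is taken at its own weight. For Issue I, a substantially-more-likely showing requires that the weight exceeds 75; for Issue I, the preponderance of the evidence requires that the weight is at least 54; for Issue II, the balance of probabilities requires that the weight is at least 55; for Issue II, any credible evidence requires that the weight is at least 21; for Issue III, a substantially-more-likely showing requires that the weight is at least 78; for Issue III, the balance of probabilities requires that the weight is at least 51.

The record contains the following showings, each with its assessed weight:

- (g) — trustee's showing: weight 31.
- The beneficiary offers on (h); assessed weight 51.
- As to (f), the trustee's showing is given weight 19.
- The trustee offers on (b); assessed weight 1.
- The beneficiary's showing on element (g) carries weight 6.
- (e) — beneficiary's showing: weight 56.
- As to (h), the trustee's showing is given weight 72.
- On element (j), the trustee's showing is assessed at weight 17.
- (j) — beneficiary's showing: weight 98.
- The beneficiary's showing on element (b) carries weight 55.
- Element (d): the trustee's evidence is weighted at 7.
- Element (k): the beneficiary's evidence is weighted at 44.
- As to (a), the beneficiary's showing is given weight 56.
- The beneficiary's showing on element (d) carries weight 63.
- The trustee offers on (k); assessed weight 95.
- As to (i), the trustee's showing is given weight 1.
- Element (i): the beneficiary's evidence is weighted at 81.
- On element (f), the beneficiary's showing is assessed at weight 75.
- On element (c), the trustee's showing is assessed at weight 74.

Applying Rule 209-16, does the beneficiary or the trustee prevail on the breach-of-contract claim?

trustee

— Issue I —
At Stage I.1 the beneficiary must meet the preponderance of the evidence (weight is at least 54): on (a) the weight is 56, which does reach 54, so (a) meets the standard; on (b) the weight is 55 less the opposing 1 gives net 54, ≥ 54, so (b) meets the standard.
  Stage I.1 carried; the burden shifts to the trustee.
At Stage I.2 the trustee must meet a substantially-more-likely showing (weight exceeds 75): on (c) the weight is 74, ≤ 75, so (c) does not meet the standard.
  Stage I.2 not carried; the trustee fails its burden.
The analysis ends at Stage I.2; the beneficiary prevails on this issue.
— Issue II —
Stage II.1 — burden on beneficiary; standard: the balance of probabilities (weight is at least 55).
    (d): 63 − 7 = 56 ≥ 55 [met]
  Stage II.1 is satisfied; the beneficiary continues to bear the burden.
Stage II.2 — burden on beneficiary; standard: the balance of probabilities (weight is at least 55).
    (e): 56 ≥ 55 [met]
    (f): 75 − 19 = 56 ≥ 55 [met]
  The beneficiary carries Stage II.2; the trustee now bears the burden.
Stage II.3 — burden on trustee; standard: any credible evidence (weight is at least 21).
    (g): 31 − 6 = 25 ≥ 21 [met]
    (h): 72 − 51 = 21 ≥ 21 [met]
  Stage II.3 carried; the final stage is satisfied.
All stages carried — the trustee prevails on this issue.
— Issue III —
At Stage III.1 the beneficiary must meet a substantially-more-likely showing (weight is at least 78): on (i) the weight is 81 less the opposing 1 gives net 80, ≥ 78, so (i) meets the standard; on (j) the weight is 98 less the opposing 17 gives net 81, which does reach 78, so (j) meets the standard.
  Stage III.1 carried; the burden shifts to the trustee.
At Stage III.2 the trustee must meet the balance of probabilities (weight is at least 51): on (k) the weight is 95 less the opposing 44 gives net 51, which does reach 51, so (k) meets the standard.
  All elements met at the final stage.
With every stage satisfied, the trustee prevails on this issue.
Per-issue: Issue I → beneficiary; Issue II → trustee; Issue III → trustee. The beneficiary must prevail on every issue; overall, the trustee prevails.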